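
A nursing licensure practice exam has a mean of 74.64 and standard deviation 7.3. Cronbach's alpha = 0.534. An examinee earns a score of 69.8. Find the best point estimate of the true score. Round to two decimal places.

T̂ = 0.534(69.8) + 0.466(74.64) = 37.2732 + 34.78224 = 72.055 → 72.06

72.06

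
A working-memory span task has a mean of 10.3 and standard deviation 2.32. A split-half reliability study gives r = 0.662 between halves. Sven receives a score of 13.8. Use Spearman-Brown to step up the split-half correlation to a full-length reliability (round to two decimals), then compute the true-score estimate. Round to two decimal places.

13.10

Spearman-Brown: ρ = 2r/(1 + r) = 2(0.662)/(1 + 0.662) = 1.3240/1.662 = 0.7966 → 0.80
T̂ = ρX + (1 − ρ)μ
  = 0.80 × 13.8 + 0.20 × 10.3
  = 11.040 + 2.060
  = 13.100
  ≈ 13.10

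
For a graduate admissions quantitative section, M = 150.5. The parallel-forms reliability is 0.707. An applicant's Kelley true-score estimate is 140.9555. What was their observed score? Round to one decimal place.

137.0

T̂ = ρX + (1 − ρ)μ  ⇒  X = (T̂ − (1 − ρ)μ) / ρ
X = (140.9555 − 0.293 × 150.5) / 0.707 = (140.9555 − 44.0965) / 0.707 = 96.8590 / 0.707 = 137.000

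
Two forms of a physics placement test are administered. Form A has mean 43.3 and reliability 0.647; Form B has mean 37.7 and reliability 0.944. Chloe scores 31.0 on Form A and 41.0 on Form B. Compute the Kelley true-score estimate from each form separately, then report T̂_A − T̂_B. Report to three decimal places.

-5.473

T̂_A = 0.647(31.0) + 0.353(43.3) = 35.34190
T̂_B = 0.944(41.0) + 0.056(37.7) = 40.81520
T̂_A − T̂_B = -5.47330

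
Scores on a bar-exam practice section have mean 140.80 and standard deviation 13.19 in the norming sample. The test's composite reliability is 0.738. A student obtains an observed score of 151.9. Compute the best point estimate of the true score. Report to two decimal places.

148.99

Weight the observed score by reliability and the mean by (1 − reliability): T̂ = 0.738·151.9 + 0.262·140.80 = 112.1022 + 36.88960 = 148.992.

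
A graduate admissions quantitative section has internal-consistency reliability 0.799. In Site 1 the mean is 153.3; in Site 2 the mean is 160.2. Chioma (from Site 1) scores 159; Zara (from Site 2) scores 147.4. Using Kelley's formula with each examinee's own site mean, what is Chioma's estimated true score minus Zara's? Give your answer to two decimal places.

T̂_Chioma = 0.799(159) + 0.201(153.3) = 157.8543
T̂_Zara = 0.799(147.4) + 0.201(160.2) = 149.9728
Difference = 157.8543 − 149.9728 = 7.8815

7.88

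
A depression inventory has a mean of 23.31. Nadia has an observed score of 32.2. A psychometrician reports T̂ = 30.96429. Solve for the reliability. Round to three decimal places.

0.861

T̂ = ρX + (1 − ρ)μ  ⇒  T̂ − μ = ρ(X − μ)
ρ = (T̂ − μ)/(X − μ) = (30.96429 − 23.31) / (32.2 − 23.31) = 7.65429 / 8.89 = 0.86100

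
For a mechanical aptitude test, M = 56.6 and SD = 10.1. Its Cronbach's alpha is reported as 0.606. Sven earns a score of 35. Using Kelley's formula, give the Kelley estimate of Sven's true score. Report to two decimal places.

43.51

Kelley's formula gives T̂ = 0.606·35 + 0.394·56.6 = 21.210 + 22.3004 = 43.510.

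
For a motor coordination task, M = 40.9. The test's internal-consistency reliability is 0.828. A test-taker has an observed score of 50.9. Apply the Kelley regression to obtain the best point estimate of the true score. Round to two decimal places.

Kelley's formula gives T̂ = 0.828·50.9 + 0.172·40.9 = 42.1452 + 7.0348 = 49.180.

49.18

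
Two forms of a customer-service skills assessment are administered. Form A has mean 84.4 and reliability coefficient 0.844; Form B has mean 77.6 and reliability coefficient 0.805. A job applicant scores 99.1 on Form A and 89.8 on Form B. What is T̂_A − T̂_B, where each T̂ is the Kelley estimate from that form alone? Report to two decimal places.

9.39

T̂_A = 0.844(99.1) + 0.156(84.4) = 96.8068
T̂_B = 0.805(89.8) + 0.195(77.6) = 87.4210
T̂_A − T̂_B = 9.3858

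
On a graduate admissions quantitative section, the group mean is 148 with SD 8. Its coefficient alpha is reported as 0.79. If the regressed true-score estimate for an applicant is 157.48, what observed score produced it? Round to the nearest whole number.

160

T̂ = ρX + (1 − ρ)μ  ⇒  X = (T̂ − (1 − ρ)μ) / ρ
X = (157.48 − 0.21 × 148) / 0.79 = (157.48 − 31.08) / 0.79 = 126.40 / 0.79 = 160.00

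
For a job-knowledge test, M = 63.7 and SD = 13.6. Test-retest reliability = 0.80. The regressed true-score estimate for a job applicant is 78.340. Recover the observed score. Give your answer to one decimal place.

T̂ = ρX + (1 − ρ)μ  ⇒  X = (T̂ − (1 − ρ)μ) / ρ
X = (78.340 − 0.20 × 63.7) / 0.80 = (78.340 − 12.740) / 0.80 = 65.600 / 0.80 = 82.000

82.0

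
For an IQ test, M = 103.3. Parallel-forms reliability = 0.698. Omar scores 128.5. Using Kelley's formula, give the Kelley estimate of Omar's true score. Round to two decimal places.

120.89

T̂ = ρX + (1 − ρ)μ
  = 0.698 × 128.5 + 0.302 × 103.3
  = 89.6930 + 31.1966
  = 120.890
  ≈ 120.89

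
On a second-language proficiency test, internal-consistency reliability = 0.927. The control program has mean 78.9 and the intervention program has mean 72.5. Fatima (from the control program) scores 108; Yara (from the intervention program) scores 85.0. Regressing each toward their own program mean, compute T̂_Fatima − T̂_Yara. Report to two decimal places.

21.79

T̂_Fatima = 0.927(108) + 0.073(78.9) = 105.8757
T̂_Yara = 0.927(85.0) + 0.073(72.5) = 84.0875
Difference = 105.8757 − 84.0875 = 21.7882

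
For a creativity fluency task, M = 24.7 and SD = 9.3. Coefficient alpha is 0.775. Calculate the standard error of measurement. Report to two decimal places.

SEM = SD · √(1 − ρ) = 9.3 × √0.225 = 9.3 × 0.4743 = 4.411

4.41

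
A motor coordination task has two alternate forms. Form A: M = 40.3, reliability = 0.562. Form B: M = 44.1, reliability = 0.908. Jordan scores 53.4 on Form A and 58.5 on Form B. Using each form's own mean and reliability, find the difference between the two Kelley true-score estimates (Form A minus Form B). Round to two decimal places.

-9.51

T̂_A = 0.562(53.4) + 0.438(40.3) = 47.6622
T̂_B = 0.908(58.5) + 0.092(44.1) = 57.1752
T̂_A − T̂_B = -9.5130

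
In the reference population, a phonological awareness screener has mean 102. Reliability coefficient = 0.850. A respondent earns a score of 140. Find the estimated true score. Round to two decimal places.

Regress the observed score toward the mean by the unreliability: T̂ = 0.850·140 + 0.150·102 = 119.000 + 15.300 = 134.300.

134.30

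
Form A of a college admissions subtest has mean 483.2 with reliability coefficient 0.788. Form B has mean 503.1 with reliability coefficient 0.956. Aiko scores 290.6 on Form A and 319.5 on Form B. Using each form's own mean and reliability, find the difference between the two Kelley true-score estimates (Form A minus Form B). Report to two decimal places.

T̂_A = 0.788(290.6) + 0.212(483.2) = 331.4312
T̂_B = 0.956(319.5) + 0.044(503.1) = 327.5784
T̂_A − T̂_B = 3.8528

3.85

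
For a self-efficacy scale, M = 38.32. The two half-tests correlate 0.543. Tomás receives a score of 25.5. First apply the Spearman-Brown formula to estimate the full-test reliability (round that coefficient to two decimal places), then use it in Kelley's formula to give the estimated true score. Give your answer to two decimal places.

29.35

Spearman-Brown: ρ = 2r/(1 + r) = 2(0.543)/(1 + 0.543) = 1.0860/1.543 = 0.7038 → 0.70
T̂ = 0.70(25.5) + 0.30(38.32) = 17.850 + 11.4960 = 29.346 → 29.35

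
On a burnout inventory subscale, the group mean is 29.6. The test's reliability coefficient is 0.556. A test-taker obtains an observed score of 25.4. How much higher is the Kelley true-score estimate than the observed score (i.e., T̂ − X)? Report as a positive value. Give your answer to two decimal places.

Kelley's formula gives T̂ = 0.556·25.4 + 0.444·29.6 = 14.1224 + 13.1424 = 27.2648.
T̂ − X = 27.265 − 25.4 = 1.865 → 1.86

1.86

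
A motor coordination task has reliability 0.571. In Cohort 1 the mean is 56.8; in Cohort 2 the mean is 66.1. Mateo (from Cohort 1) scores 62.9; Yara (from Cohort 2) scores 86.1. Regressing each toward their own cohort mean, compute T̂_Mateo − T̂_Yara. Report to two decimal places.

-17.24

T̂_Mateo = 0.571(62.9) + 0.429(56.8) = 60.2831
T̂_Yara = 0.571(86.1) + 0.429(66.1) = 77.5200
Difference = 60.2831 − 77.5200 = -17.2369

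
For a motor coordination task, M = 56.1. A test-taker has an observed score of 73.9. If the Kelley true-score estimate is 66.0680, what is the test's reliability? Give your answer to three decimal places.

T̂ = ρX + (1 − ρ)μ  ⇒  T̂ − μ = ρ(X − μ)
ρ = (T̂ − μ)/(X − μ) = (66.0680 − 56.1) / (73.9 − 56.1) = 9.9680 / 17.8 = 0.56000

0.560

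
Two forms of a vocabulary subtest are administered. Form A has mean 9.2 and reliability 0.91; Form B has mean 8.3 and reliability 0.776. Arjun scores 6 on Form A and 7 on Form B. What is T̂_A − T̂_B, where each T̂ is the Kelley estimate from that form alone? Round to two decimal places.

-1.00

T̂_A = 0.91(6) + 0.09(9.2) = 6.2880
T̂_B = 0.776(7) + 0.224(8.3) = 7.2912
T̂_A − T̂_B = -1.0032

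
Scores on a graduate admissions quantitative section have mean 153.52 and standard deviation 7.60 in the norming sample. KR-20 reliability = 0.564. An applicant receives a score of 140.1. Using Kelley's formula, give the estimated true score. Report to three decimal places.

145.951

Kelley's formula gives T̂ = 0.564·140.1 + 0.436·153.52 = 79.0164 + 66.93472 = 145.9511.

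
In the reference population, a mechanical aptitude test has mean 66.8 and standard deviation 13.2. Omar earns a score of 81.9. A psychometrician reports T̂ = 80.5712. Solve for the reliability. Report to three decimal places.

T̂ = ρX + (1 − ρ)μ  ⇒  T̂ − μ = ρ(X − μ)
ρ = (T̂ − μ)/(X − μ) = (80.5712 − 66.8) / (81.9 − 66.8) = 13.7712 / 15.1 = 0.91200

0.912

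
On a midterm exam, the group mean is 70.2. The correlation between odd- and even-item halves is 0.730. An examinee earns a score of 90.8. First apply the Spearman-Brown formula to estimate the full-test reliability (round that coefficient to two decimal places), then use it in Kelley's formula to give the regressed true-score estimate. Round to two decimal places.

87.50

Spearman-Brown: ρ = 2r/(1 + r) = 2(0.730)/(1 + 0.730) = 1.4600/1.730 = 0.8439 → 0.84
Weight the observed score by reliability and the mean by (1 − reliability): T̂ = 0.84·90.8 + 0.16·70.2 = 76.272 + 11.232 = 87.504.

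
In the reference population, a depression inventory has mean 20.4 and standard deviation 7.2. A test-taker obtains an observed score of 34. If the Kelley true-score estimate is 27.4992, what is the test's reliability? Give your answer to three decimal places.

T̂ = ρX + (1 − ρ)μ  ⇒  T̂ − μ = ρ(X − μ)
ρ = (T̂ − μ)/(X − μ) = (27.4992 − 20.4) / (34 − 20.4) = 7.0992 / 13.6 = 0.52200

0.522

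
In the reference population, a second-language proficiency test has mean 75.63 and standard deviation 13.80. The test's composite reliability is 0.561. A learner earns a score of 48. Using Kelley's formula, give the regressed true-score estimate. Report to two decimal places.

T̂ = ρX + (1 − ρ)μ
  = 0.561 × 48 + 0.439 × 75.63
  = 26.928 + 33.20157
  = 60.130
  ≈ 60.13

60.13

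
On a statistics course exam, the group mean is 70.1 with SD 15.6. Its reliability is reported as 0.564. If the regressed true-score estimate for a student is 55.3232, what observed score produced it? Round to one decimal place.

43.9

T̂ = ρX + (1 − ρ)μ  ⇒  X = (T̂ − (1 − ρ)μ) / ρ
X = (55.3232 − 0.436 × 70.1) / 0.564 = (55.3232 − 30.5636) / 0.564 = 24.7596 / 0.564 = 43.900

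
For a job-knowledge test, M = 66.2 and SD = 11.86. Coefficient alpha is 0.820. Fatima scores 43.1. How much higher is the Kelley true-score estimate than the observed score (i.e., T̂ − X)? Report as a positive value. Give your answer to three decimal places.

T̂ = ρX + (1 − ρ)μ
  = 0.820 × 43.1 + 0.180 × 66.2
  = 35.3420 + 11.9160
  = 47.25800
  ≈ 47.2580
T̂ − X = 47.2580 − 43.1 = 4.1580 → 4.158

4.158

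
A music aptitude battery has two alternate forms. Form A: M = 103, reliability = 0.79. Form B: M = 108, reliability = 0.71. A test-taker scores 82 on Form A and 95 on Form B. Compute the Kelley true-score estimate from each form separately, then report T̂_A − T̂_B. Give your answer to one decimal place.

T̂_A = 0.79(82) + 0.21(103) = 86.410
T̂_B = 0.71(95) + 0.29(108) = 98.770
T̂_A − T̂_B = -12.360

-12.4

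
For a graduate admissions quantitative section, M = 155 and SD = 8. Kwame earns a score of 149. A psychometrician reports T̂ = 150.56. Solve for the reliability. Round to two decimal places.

0.74

T̂ = ρX + (1 − ρ)μ  ⇒  T̂ − μ = ρ(X − μ)
ρ = (T̂ − μ)/(X − μ) = (150.56 − 155) / (149 − 155) = -4.44 / -6.0 = 0.7400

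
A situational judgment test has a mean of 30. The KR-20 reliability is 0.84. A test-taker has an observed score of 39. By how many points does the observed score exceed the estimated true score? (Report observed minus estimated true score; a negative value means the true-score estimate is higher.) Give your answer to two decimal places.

1.44

Weight the observed score by reliability and the mean by (1 − reliability): T̂ = 0.84·39 + 0.16·30 = 32.76 + 4.80 = 37.5600.
X − T̂ = 39 − 37.560 = 1.440 → 1.44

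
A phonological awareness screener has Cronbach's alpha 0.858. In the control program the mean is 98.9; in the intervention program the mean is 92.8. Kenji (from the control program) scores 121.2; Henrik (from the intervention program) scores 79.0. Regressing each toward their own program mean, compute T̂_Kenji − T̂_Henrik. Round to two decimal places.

37.07

T̂_Kenji = 0.858(121.2) + 0.142(98.9) = 118.0334
T̂_Henrik = 0.858(79.0) + 0.142(92.8) = 80.9596
Difference = 118.0334 − 80.9596 = 37.0738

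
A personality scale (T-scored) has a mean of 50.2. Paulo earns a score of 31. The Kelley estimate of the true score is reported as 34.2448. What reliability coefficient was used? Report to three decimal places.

T̂ = ρX + (1 − ρ)μ  ⇒  T̂ − μ = ρ(X − μ)
ρ = (T̂ − μ)/(X − μ) = (34.2448 − 50.2) / (31 − 50.2) = -15.9552 / -19.2 = 0.83100

0.831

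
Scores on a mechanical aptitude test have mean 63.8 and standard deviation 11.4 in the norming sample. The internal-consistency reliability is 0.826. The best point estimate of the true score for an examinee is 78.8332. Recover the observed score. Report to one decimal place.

T̂ = ρX + (1 − ρ)μ  ⇒  X = (T̂ − (1 − ρ)μ) / ρ
X = (78.8332 − 0.174 × 63.8) / 0.826 = (78.8332 − 11.1012) / 0.826 = 67.7320 / 0.826 = 82.000

82.0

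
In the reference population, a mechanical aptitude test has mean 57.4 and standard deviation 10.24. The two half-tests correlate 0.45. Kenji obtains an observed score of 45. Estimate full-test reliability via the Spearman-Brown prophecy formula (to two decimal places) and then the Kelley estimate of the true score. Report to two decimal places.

49.71

Spearman-Brown: ρ = 2r/(1 + r) = 2(0.45)/(1 + 0.45) = 0.900/1.45 = 0.6207 → 0.62
Regress the observed score toward the mean by the unreliability: T̂ = 0.62·45 + 0.38·57.4 = 27.90 + 21.812 = 49.712.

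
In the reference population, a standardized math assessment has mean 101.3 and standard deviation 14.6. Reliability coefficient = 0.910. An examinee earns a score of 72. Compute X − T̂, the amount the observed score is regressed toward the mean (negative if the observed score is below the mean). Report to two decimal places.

T̂ = ρX + (1 − ρ)μ
  = 0.910 × 72 + 0.090 × 101.3
  = 65.520 + 9.1170
  = 74.6370
  ≈ 74.637
X − T̂ = 72 − 74.637 = -2.637 → -2.64

-2.64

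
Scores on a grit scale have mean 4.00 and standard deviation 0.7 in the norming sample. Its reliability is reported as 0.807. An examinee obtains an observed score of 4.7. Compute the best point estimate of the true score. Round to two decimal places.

4.56

Weight the observed score by reliability and the mean by (1 − reliability): T̂ = 0.807·4.7 + 0.193·4.00 = 3.7929 + 0.77200 = 4.565.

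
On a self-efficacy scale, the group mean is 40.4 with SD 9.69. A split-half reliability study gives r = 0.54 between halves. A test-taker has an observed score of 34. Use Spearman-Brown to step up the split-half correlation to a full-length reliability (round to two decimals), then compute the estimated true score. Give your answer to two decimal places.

Spearman-Brown: ρ = 2r/(1 + r) = 2(0.54)/(1 + 0.54) = 1.080/1.54 = 0.7013 → 0.70
Weight the observed score by reliability and the mean by (1 − reliability): T̂ = 0.70·34 + 0.30·40.4 = 23.80 + 12.120 = 35.920.

35.92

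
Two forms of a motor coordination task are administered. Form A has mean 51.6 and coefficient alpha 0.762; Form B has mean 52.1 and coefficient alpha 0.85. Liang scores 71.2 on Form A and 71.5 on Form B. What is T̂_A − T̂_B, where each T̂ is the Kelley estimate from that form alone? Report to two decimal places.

-2.05

T̂_A = 0.762(71.2) + 0.238(51.6) = 66.5352
T̂_B = 0.85(71.5) + 0.15(52.1) = 68.5900
T̂_A − T̂_B = -2.0548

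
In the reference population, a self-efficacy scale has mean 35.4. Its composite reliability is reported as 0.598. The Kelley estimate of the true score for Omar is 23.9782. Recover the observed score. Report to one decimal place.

T̂ = ρX + (1 − ρ)μ  ⇒  X = (T̂ − (1 − ρ)μ) / ρ
X = (23.9782 − 0.402 × 35.4) / 0.598 = (23.9782 − 14.2308) / 0.598 = 9.7474 / 0.598 = 16.300

16.3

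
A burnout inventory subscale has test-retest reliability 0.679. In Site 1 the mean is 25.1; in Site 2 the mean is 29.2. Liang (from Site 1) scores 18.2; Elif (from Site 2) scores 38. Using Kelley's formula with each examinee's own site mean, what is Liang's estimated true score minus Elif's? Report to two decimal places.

T̂_Liang = 0.679(18.2) + 0.321(25.1) = 20.4149
T̂_Elif = 0.679(38) + 0.321(29.2) = 35.1752
Difference = 20.4149 − 35.1752 = -14.7603

-14.76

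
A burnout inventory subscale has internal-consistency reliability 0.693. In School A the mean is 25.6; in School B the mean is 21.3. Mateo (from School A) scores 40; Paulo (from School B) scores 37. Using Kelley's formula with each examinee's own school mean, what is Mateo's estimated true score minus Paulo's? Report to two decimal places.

3.40

T̂_Mateo = 0.693(40) + 0.307(25.6) = 35.5792
T̂_Paulo = 0.693(37) + 0.307(21.3) = 32.1801
Difference = 35.5792 − 32.1801 = 3.3991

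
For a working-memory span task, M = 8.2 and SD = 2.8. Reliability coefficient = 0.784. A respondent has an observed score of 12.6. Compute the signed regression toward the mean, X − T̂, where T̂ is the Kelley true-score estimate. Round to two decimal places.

0.95

T̂ = 0.784(12.6) + 0.216(8.2) = 9.8784 + 1.7712 = 11.6496 → 11.650
X − T̂ = 12.6 − 11.650 = 0.950 → 0.95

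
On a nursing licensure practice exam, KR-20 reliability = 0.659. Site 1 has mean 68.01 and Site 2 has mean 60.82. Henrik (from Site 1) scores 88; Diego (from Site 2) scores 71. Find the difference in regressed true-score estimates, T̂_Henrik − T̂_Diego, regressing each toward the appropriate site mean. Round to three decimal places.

13.655

T̂_Henrik = 0.659(88) + 0.341(68.01) = 81.18341
T̂_Diego = 0.659(71) + 0.341(60.82) = 67.52862
Difference = 81.18341 − 67.52862 = 13.65479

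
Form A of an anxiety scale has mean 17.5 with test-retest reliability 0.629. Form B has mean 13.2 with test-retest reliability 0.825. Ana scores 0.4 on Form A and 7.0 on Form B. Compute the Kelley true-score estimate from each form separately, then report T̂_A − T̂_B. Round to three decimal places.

T̂_A = 0.629(0.4) + 0.371(17.5) = 6.74410
T̂_B = 0.825(7.0) + 0.175(13.2) = 8.08500
T̂_A − T̂_B = -1.34090

-1.341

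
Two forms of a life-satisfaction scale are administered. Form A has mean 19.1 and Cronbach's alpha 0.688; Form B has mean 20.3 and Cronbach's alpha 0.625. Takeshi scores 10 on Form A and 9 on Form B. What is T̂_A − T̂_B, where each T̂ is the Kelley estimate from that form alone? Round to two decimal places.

-0.40

T̂_A = 0.688(10) + 0.312(19.1) = 12.8392
T̂_B = 0.625(9) + 0.375(20.3) = 13.2375
T̂_A − T̂_B = -0.3983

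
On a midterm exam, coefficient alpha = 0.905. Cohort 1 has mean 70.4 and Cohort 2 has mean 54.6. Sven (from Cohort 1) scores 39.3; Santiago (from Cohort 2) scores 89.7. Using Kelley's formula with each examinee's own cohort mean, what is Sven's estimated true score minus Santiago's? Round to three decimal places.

T̂_Sven = 0.905(39.3) + 0.095(70.4) = 42.25450
T̂_Santiago = 0.905(89.7) + 0.095(54.6) = 86.36550
Difference = 42.25450 − 86.36550 = -44.11100

-44.111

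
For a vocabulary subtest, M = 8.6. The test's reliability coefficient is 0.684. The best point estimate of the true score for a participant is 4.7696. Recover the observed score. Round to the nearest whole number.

T̂ = ρX + (1 − ρ)μ  ⇒  X = (T̂ − (1 − ρ)μ) / ρ
X = (4.7696 − 0.316 × 8.6) / 0.684 = (4.7696 − 2.7176) / 0.684 = 2.0520 / 0.684 = 3.00

3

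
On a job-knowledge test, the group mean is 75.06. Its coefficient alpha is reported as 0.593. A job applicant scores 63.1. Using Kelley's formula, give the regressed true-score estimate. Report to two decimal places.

Kelley's formula gives T̂ = 0.593·63.1 + 0.407·75.06 = 37.4183 + 30.54942 = 67.968.

67.97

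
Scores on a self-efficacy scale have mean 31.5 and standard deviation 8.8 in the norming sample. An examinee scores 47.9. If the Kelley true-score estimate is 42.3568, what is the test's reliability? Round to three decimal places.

T̂ = ρX + (1 − ρ)μ  ⇒  T̂ − μ = ρ(X − μ)
ρ = (T̂ − μ)/(X − μ) = (42.3568 − 31.5) / (47.9 − 31.5) = 10.8568 / 16.4 = 0.66200

0.662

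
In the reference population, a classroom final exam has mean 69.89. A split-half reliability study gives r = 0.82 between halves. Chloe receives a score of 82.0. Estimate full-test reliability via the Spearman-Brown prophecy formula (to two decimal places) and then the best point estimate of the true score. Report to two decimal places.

Spearman-Brown: ρ = 2r/(1 + r) = 2(0.82)/(1 + 0.82) = 1.640/1.82 = 0.9011 → 0.90
T̂ = 0.90(82.0) + 0.10(69.89) = 73.800 + 6.9890 = 80.789 → 80.79

80.79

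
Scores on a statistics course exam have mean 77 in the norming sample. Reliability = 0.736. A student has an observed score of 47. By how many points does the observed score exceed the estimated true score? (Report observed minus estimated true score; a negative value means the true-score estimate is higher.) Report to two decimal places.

-7.92

T̂ = 0.736(47) + 0.264(77) = 34.592 + 20.328 = 54.9200 → 54.920
X − T̂ = 47 − 54.920 = -7.920 → -7.92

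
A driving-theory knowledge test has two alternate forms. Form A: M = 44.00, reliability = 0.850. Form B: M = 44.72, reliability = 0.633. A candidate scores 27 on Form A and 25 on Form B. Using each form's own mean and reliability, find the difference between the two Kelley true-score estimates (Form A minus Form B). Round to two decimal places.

T̂_A = 0.850(27) + 0.150(44.00) = 29.5500
T̂_B = 0.633(25) + 0.367(44.72) = 32.2372
T̂_A − T̂_B = -2.6872

-2.69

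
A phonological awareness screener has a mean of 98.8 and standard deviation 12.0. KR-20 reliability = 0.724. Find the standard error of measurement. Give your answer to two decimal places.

SEM = SD · √(1 − ρ) = 12.0 × √0.276 = 12.0 × 0.5254 = 6.304

6.30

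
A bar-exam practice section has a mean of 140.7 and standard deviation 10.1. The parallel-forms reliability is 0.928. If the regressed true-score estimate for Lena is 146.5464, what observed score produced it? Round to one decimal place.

147.0

T̂ = ρX + (1 − ρ)μ  ⇒  X = (T̂ − (1 − ρ)μ) / ρ
X = (146.5464 − 0.072 × 140.7) / 0.928 = (146.5464 − 10.1304) / 0.928 = 136.4160 / 0.928 = 147.000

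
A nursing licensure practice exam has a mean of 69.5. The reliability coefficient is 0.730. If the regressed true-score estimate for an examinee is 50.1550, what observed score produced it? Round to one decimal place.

43.0

T̂ = ρX + (1 − ρ)μ  ⇒  X = (T̂ − (1 − ρ)μ) / ρ
X = (50.1550 − 0.270 × 69.5) / 0.730 = (50.1550 − 18.7650) / 0.730 = 31.3900 / 0.730 = 43.000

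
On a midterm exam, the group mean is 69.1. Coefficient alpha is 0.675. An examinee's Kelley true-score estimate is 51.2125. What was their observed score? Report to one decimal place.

T̂ = ρX + (1 − ρ)μ  ⇒  X = (T̂ − (1 − ρ)μ) / ρ
X = (51.2125 − 0.325 × 69.1) / 0.675 = (51.2125 − 22.4575) / 0.675 = 28.7550 / 0.675 = 42.600

42.6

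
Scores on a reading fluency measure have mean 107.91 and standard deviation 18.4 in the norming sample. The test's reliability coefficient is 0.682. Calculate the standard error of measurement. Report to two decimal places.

SEM = SD · √(1 − ρ) = 18.4 × √0.318 = 18.4 × 0.5639 = 10.376

10.38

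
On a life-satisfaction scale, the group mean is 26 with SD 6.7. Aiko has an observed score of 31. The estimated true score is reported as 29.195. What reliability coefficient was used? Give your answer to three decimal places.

0.639

T̂ = ρX + (1 − ρ)μ  ⇒  T̂ − μ = ρ(X − μ)
ρ = (T̂ − μ)/(X − μ) = (29.195 − 26) / (31 − 26) = 3.195 / 5.0 = 0.63900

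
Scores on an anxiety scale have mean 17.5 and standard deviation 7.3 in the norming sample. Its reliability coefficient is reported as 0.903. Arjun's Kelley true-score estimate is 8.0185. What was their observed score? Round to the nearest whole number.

T̂ = ρX + (1 − ρ)μ  ⇒  X = (T̂ − (1 − ρ)μ) / ρ
X = (8.0185 − 0.097 × 17.5) / 0.903 = (8.0185 − 1.6975) / 0.903 = 6.3210 / 0.903 = 7.00

7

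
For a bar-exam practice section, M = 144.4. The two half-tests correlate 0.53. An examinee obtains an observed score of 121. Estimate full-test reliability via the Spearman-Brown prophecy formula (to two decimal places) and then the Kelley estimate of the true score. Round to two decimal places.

Spearman-Brown: ρ = 2r/(1 + r) = 2(0.53)/(1 + 0.53) = 1.060/1.53 = 0.6928 → 0.69
Regress the observed score toward the mean by the unreliability: T̂ = 0.69·121 + 0.31·144.4 = 83.49 + 44.764 = 128.254.

128.25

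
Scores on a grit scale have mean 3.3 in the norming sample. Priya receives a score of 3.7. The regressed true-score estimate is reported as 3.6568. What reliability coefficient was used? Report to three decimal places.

0.892

T̂ = ρX + (1 − ρ)μ  ⇒  T̂ − μ = ρ(X − μ)
ρ = (T̂ − μ)/(X − μ) = (3.6568 − 3.3) / (3.7 − 3.3) = 0.3568 / 0.4 = 0.89200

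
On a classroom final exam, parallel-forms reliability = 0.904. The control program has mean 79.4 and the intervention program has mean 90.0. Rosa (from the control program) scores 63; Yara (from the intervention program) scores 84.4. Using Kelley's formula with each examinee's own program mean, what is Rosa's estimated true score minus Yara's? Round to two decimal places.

T̂_Rosa = 0.904(63) + 0.096(79.4) = 64.5744
T̂_Yara = 0.904(84.4) + 0.096(90.0) = 84.9376
Difference = 64.5744 − 84.9376 = -20.3632

-20.36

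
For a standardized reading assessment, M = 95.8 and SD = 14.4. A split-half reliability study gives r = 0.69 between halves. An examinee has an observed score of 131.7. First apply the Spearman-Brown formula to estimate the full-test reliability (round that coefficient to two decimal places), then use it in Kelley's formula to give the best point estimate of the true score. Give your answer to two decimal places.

Spearman-Brown: ρ = 2r/(1 + r) = 2(0.69)/(1 + 0.69) = 1.380/1.69 = 0.8166 → 0.82
T̂ = 0.82(131.7) + 0.18(95.8) = 107.994 + 17.244 = 125.238 → 125.24

125.24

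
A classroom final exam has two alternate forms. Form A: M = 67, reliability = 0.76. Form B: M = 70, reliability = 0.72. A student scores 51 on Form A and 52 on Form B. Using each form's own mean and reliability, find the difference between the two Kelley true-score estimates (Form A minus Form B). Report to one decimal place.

T̂_A = 0.76(51) + 0.24(67) = 54.840
T̂_B = 0.72(52) + 0.28(70) = 57.040
T̂_A − T̂_B = -2.200

-2.2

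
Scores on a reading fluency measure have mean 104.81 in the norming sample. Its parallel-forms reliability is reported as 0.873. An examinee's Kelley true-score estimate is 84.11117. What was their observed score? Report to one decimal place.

T̂ = ρX + (1 − ρ)μ  ⇒  X = (T̂ − (1 − ρ)μ) / ρ
X = (84.11117 − 0.127 × 104.81) / 0.873 = (84.11117 − 13.31087) / 0.873 = 70.80030 / 0.873 = 81.100

81.1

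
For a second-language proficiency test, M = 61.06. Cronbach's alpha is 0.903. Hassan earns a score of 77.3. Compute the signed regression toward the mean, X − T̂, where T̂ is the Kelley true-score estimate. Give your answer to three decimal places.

T̂ = 0.903(77.3) + 0.097(61.06) = 69.8019 + 5.92282 = 75.72472 → 75.7247
X − T̂ = 77.3 − 75.7247 = 1.5753 → 1.575

1.575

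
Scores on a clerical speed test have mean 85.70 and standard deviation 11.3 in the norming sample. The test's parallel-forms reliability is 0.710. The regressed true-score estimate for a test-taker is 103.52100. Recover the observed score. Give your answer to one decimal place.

T̂ = ρX + (1 − ρ)μ  ⇒  X = (T̂ − (1 − ρ)μ) / ρ
X = (103.52100 − 0.290 × 85.70) / 0.710 = (103.52100 − 24.85300) / 0.710 = 78.66800 / 0.710 = 110.800

110.8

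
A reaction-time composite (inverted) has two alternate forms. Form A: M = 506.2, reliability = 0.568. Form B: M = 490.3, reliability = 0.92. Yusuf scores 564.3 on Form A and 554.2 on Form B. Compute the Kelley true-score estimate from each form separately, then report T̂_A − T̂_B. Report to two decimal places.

T̂_A = 0.568(564.3) + 0.432(506.2) = 539.2008
T̂_B = 0.92(554.2) + 0.08(490.3) = 549.0880
T̂_A − T̂_B = -9.8872

-9.89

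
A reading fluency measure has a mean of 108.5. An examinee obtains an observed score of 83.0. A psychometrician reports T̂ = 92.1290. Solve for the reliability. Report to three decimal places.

0.642

T̂ = ρX + (1 − ρ)μ  ⇒  T̂ − μ = ρ(X − μ)
ρ = (T̂ − μ)/(X − μ) = (92.1290 − 108.5) / (83.0 − 108.5) = -16.3710 / -25.5 = 0.64200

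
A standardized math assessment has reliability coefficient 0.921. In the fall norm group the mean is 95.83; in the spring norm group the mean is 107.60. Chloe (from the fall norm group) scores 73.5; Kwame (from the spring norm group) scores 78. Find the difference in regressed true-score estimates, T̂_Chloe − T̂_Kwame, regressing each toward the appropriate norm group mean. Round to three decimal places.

-5.074

T̂_Chloe = 0.921(73.5) + 0.079(95.83) = 75.26407
T̂_Kwame = 0.921(78) + 0.079(107.60) = 80.33840
Difference = 75.26407 − 80.33840 = -5.07433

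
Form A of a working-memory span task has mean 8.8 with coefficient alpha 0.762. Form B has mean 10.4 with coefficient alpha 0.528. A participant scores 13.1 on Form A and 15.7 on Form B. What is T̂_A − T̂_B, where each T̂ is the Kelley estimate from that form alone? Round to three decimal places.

-1.122

T̂_A = 0.762(13.1) + 0.238(8.8) = 12.07660
T̂_B = 0.528(15.7) + 0.472(10.4) = 13.19840
T̂_A − T̂_B = -1.12180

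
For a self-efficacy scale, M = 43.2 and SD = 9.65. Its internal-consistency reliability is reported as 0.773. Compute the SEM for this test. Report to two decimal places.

SEM = SD · √(1 − ρ) = 9.65 × √0.227 = 9.65 × 0.4764 = 4.598

4.60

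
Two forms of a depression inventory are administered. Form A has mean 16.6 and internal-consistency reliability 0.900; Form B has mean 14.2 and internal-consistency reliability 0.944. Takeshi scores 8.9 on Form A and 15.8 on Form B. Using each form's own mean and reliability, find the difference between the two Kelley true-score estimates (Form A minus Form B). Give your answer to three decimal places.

T̂_A = 0.900(8.9) + 0.100(16.6) = 9.67000
T̂_B = 0.944(15.8) + 0.056(14.2) = 15.71040
T̂_A − T̂_B = -6.04040

-6.040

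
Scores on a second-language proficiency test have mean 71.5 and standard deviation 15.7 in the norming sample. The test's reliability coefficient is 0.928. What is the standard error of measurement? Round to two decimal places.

SEM = SD · √(1 − ρ) = 15.7 × √0.072 = 15.7 × 0.2683 = 4.213

4.21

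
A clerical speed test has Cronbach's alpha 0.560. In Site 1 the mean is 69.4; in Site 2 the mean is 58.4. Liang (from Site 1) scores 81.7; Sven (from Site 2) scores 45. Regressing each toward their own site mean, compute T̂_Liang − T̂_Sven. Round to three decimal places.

25.392

T̂_Liang = 0.560(81.7) + 0.440(69.4) = 76.28800
T̂_Sven = 0.560(45) + 0.440(58.4) = 50.89600
Difference = 76.28800 − 50.89600 = 25.39200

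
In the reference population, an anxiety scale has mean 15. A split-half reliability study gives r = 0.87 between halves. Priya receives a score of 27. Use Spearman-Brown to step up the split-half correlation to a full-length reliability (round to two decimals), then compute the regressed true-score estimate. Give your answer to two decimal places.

26.16

Spearman-Brown: ρ = 2r/(1 + r) = 2(0.87)/(1 + 0.87) = 1.740/1.87 = 0.9305 → 0.93
T̂ = 0.93(27) + 0.07(15) = 25.11 + 1.05 = 26.160 → 26.16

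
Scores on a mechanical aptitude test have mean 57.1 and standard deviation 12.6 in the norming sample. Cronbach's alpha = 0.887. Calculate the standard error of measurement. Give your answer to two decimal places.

SEM = SD · √(1 − ρ) = 12.6 × √0.113 = 12.6 × 0.3362 = 4.236

4.24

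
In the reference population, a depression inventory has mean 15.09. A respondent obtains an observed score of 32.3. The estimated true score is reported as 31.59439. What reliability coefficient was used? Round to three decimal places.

0.959

T̂ = ρX + (1 − ρ)μ  ⇒  T̂ − μ = ρ(X − μ)
ρ = (T̂ − μ)/(X − μ) = (31.59439 − 15.09) / (32.3 − 15.09) = 16.50439 / 17.21 = 0.95900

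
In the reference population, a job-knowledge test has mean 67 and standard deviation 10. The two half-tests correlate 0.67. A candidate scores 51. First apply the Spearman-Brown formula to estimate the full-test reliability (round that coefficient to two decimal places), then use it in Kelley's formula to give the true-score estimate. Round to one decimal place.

Spearman-Brown: ρ = 2r/(1 + r) = 2(0.67)/(1 + 0.67) = 1.340/1.67 = 0.8024 → 0.80
Regress the observed score toward the mean by the unreliability: T̂ = 0.80·51 + 0.20·67 = 40.80 + 13.40 = 54.20.

54.2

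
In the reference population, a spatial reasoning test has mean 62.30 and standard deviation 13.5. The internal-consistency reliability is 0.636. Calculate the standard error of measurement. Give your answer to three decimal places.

SEM = SD · √(1 − ρ) = 13.5 × √0.364 = 13.5 × 0.6033 = 8.1449

8.145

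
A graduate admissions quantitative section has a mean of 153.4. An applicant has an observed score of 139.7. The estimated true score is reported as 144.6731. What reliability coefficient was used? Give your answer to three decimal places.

0.637

T̂ = ρX + (1 − ρ)μ  ⇒  T̂ − μ = ρ(X − μ)
ρ = (T̂ − μ)/(X − μ) = (144.6731 − 153.4) / (139.7 − 153.4) = -8.7269 / -13.7 = 0.63700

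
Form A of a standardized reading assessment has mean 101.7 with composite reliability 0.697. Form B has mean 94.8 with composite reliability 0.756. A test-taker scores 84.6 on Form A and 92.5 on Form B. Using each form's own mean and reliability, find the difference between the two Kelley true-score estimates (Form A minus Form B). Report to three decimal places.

T̂_A = 0.697(84.6) + 0.303(101.7) = 89.78130
T̂_B = 0.756(92.5) + 0.244(94.8) = 93.06120
T̂_A − T̂_B = -3.27990

-3.280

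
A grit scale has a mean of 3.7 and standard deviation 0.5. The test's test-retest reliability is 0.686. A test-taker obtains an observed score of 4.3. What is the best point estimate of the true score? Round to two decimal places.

4.11

Kelley's formula gives T̂ = 0.686·4.3 + 0.314·3.7 = 2.9498 + 1.1618 = 4.112.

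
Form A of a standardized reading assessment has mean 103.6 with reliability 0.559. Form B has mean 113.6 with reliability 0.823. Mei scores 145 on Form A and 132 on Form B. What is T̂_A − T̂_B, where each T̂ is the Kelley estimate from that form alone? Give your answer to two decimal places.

T̂_A = 0.559(145) + 0.441(103.6) = 126.7426
T̂_B = 0.823(132) + 0.177(113.6) = 128.7432
T̂_A − T̂_B = -2.0006

-2.00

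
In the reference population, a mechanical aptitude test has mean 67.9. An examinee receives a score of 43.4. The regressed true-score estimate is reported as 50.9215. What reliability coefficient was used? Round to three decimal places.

T̂ = ρX + (1 − ρ)μ  ⇒  T̂ − μ = ρ(X − μ)
ρ = (T̂ − μ)/(X − μ) = (50.9215 − 67.9) / (43.4 − 67.9) = -16.9785 / -24.5 = 0.69300

0.693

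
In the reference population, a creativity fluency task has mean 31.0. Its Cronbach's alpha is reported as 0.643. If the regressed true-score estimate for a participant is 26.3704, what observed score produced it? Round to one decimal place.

23.8

T̂ = ρX + (1 − ρ)μ  ⇒  X = (T̂ − (1 − ρ)μ) / ρ
X = (26.3704 − 0.357 × 31.0) / 0.643 = (26.3704 − 11.0670) / 0.643 = 15.3034 / 0.643 = 23.800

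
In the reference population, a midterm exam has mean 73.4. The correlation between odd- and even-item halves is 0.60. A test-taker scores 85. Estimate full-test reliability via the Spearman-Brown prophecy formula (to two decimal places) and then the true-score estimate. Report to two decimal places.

82.10

Spearman-Brown: ρ = 2r/(1 + r) = 2(0.60)/(1 + 0.60) = 1.200/1.60 = 0.7500 → 0.75
T̂ = ρX + (1 − ρ)μ
  = 0.75 × 85 + 0.25 × 73.4
  = 63.75 + 18.350
  = 82.100
  ≈ 82.10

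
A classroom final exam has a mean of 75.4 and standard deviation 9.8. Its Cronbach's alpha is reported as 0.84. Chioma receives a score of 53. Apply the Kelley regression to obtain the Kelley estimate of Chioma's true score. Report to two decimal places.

T̂ = ρX + (1 − ρ)μ
  = 0.84 × 53 + 0.16 × 75.4
  = 44.52 + 12.064
  = 56.584
  ≈ 56.58

56.58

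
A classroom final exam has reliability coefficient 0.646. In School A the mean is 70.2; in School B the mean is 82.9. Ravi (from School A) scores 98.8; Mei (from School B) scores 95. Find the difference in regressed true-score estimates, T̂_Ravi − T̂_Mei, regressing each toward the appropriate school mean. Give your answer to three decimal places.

-2.041

T̂_Ravi = 0.646(98.8) + 0.354(70.2) = 88.67560
T̂_Mei = 0.646(95) + 0.354(82.9) = 90.71660
Difference = 88.67560 − 90.71660 = -2.04100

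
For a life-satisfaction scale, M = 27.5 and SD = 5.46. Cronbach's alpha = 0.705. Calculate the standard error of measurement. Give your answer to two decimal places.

2.97

SEM = SD · √(1 − ρ) = 5.46 × √0.295 = 5.46 × 0.5431 = 2.966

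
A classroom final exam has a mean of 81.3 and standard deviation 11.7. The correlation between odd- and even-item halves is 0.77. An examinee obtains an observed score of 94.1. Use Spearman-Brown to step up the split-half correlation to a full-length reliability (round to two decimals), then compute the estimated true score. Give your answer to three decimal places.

Spearman-Brown: ρ = 2r/(1 + r) = 2(0.77)/(1 + 0.77) = 1.540/1.77 = 0.8701 → 0.87
Weight the observed score by reliability and the mean by (1 − reliability): T̂ = 0.87·94.1 + 0.13·81.3 = 81.867 + 10.569 = 92.4360.

92.436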